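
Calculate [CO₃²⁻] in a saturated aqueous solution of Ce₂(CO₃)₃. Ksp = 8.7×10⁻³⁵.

1.8×10⁻⁷ M

Ce₂(CO₃)₃(s) ⇌ 2 Ce³⁺(aq) + 3 CO₃²⁻(aq)
If s mol/L of Ce₂(CO₃)₃ dissolves, [Ce³⁺] = 2s and [CO₃²⁻] = 3s.
Ksp = [Ce³⁺]^2[CO₃²⁻]^3 = (2s)^2 · (3s)^3 = 108s^5 = 8.7×10⁻³⁵
s = 6.0×10⁻⁸ mol L⁻¹
[CO₃²⁻] = 3s = 1.8×10⁻⁷ mol L⁻¹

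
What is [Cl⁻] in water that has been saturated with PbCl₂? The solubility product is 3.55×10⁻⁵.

4.14×10⁻² M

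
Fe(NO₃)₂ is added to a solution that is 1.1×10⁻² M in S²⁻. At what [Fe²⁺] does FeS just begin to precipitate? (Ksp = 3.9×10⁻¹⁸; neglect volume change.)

The threshold for precipitation is Q = Ksp.
FeS(s) ⇌ Fe²⁺(aq) + S²⁻(aq)
Ksp = [Fe²⁺][S²⁻] = [Fe²⁺](1.1×10⁻²)
[Fe²⁺] = 3.9×10⁻¹⁸ / (1.1×10⁻²) = 3.5×10⁻¹⁶
[Fe²⁺] = 3.5×10⁻¹⁶ M

3.5×10⁻¹⁶ M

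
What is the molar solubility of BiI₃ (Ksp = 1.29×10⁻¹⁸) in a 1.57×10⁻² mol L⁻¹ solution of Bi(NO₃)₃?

1.45×10⁻⁶ M

BiI₃(s) ⇌ Bi³⁺(aq) + 3 I⁻(aq)
Bi³⁺ is already present at 1.57×10⁻² mol L⁻¹. If s mol/L of BiI₃ dissolves, [I⁻] = 3s while [Bi³⁺] ≈ 1.57×10⁻² mol L⁻¹.
Ksp = [Bi³⁺][I⁻]^3 = (1.57×10⁻²)(3s)^3
(3s)^3 = 1.29×10⁻¹⁸ / (1.57×10⁻²) = 8.22×10⁻¹⁷
s = 1.45×10⁻⁶ mol L⁻¹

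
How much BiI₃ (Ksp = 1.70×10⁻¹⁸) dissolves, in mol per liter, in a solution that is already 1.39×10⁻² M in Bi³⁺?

1.65×10⁻⁶ M

BiI₃(s) ⇌ Bi³⁺(aq) + 3 I⁻(aq)
Bi³⁺ is already present at 1.39×10⁻² M. If s mol/L of BiI₃ dissolves, [I⁻] = 3s while [Bi³⁺] ≈ 1.39×10⁻² M.
Ksp = [Bi³⁺][I⁻]^3 = (1.39×10⁻²)(3s)^3
(3s)^3 = 1.70×10⁻¹⁸ / (1.39×10⁻²) = 1.22×10⁻¹⁶
s = 1.65×10⁻⁶ M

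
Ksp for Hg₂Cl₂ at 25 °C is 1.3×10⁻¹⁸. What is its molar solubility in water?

Hg₂Cl₂(s) ⇌ Hg₂²⁺(aq) + 2 Cl⁻(aq)
Call the molar solubility s, so that [Hg₂²⁺] = s and [Cl⁻] = 2s.
Ksp = [Hg₂²⁺][Cl⁻]^2 = s · (2s)^2 = 4s^3
4s^3 = 1.3×10⁻¹⁸  ⇒  s^3 = 3.3×10⁻¹⁹
s = (3.3×10⁻¹⁹)^(1/3) = 6.9×10⁻⁷ M

6.9×10⁻⁷ M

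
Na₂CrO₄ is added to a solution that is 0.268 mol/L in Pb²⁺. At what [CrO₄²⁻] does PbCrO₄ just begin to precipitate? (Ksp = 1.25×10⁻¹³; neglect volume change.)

4.66×10⁻¹³ M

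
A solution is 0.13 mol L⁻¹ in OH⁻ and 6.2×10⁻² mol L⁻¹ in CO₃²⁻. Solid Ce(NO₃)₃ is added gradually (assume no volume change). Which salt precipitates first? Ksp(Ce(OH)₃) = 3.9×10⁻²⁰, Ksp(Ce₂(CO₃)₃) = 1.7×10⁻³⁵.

Ce(OH)₃

A salt starts to precipitate once the ion product Q reaches its Ksp.
For Ce(OH)₃: [Ce³⁺] = (Ksp/[OH⁻]^3) = 1.8×10⁻¹⁷ mol L⁻¹
For Ce₂(CO₃)₃: [Ce³⁺] = (Ksp/[CO₃²⁻]^3)^(1/2) = 2.7×10⁻¹⁶ mol L⁻¹
Ce(OH)₃ requires the lower [Ce³⁺], so it precipitates first.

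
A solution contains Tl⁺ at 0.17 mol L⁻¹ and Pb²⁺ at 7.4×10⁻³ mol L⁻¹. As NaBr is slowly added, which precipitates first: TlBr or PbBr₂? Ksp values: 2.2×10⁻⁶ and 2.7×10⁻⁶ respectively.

Precipitation begins when Q = Ksp.
For TlBr: [Br⁻] = (Ksp/[Tl⁺]) = 1.3×10⁻⁵ mol L⁻¹
For PbBr₂: [Br⁻] = (Ksp/[Pb²⁺])^(1/2) = 1.9×10⁻² mol L⁻¹
The smaller threshold [Br⁻] is reached first, so TlBr precipitates first.

TlBr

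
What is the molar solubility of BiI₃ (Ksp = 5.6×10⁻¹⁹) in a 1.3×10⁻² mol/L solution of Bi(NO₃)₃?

BiI₃(s) ⇌ Bi³⁺(aq) + 3 I⁻(aq)
With Bi³⁺ already at 1.3×10⁻² mol/L and s small, take [Bi³⁺] ≈ 1.3×10⁻² mol/L and [I⁻] = 3s.
Ksp = [Bi³⁺][I⁻]^3 = (1.3×10⁻²)(3s)^3
(3s)^3 = 5.6×10⁻¹⁹ / (1.3×10⁻²) = 4.3×10⁻¹⁷
s = 1.2×10⁻⁶ mol/L

1.2×10⁻⁶ M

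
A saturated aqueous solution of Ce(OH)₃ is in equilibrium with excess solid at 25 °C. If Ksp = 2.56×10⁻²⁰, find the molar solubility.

5.55×10⁻⁶ M

Ce(OH)₃(s) ⇌ Ce³⁺(aq) + 3 OH⁻(aq)
Call the molar solubility s, so that [Ce³⁺] = s and [OH⁻] = 3s.
Ksp = [Ce³⁺][OH⁻]^3 = s · (3s)^3 = 27s^4
27s^4 = 2.56×10⁻²⁰  ⇒  s^4 = 9.48×10⁻²²
s = 5.55×10⁻⁶ M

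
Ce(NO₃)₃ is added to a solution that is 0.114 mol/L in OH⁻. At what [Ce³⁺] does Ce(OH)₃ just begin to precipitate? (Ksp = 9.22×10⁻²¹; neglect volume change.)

Each salt precipitates once Q = Ksp for that salt.
Ce(OH)₃(s) ⇌ Ce³⁺(aq) + 3 OH⁻(aq)
Ksp = [Ce³⁺][OH⁻]^3 = [Ce³⁺](0.114)^3
[Ce³⁺] = 9.22×10⁻²¹ / (0.114)^3 = 6.22×10⁻¹⁸
[Ce³⁺] = 6.22×10⁻¹⁸ mol/L

6.22×10⁻¹⁸ M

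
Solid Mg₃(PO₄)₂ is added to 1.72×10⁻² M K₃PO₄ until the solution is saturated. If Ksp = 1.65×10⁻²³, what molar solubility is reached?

1.27×10⁻⁷ M

Mg₃(PO₄)₂(s) ⇌ 3 Mg²⁺(aq) + 2 PO₄³⁻(aq)
The solution already contains PO₄³⁻ at 1.72×10⁻² M. Let s be the molar solubility of Mg₃(PO₄)₂.
[PO₄³⁻] ≈ 1.72×10⁻² M (common ion dominates); [Mg²⁺] = 3s.
Ksp = [Mg²⁺]^3[PO₄³⁻]^2 = (3s)^3(1.72×10⁻²)^2
(3s)^3 = 1.65×10⁻²³ / (1.72×10⁻²)^2 = 5.58×10⁻²⁰
s = 1.27×10⁻⁷ M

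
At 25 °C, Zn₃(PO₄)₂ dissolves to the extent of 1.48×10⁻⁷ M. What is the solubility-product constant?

Zn₃(PO₄)₂(s) ⇌ 3 Zn²⁺(aq) + 2 PO₄³⁻(aq)
For each mole of Zn₃(PO₄)₂ that dissolves per liter, [Zn²⁺] = 3s and [PO₄³⁻] = 2s; let s denote this solubility.
Ksp = [Zn²⁺]^3[PO₄³⁻]^2 = (3s)^3 · (2s)^2 = 108s^5
Ksp = 108 × (1.48×10⁻⁷)^5 = 7.67×10⁻³³

Ksp = 7.67×10⁻³³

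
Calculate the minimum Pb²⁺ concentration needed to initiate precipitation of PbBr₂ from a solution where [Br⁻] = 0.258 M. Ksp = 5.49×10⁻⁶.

8.25×10⁻⁵ M

A salt starts to precipitate once the ion product Q reaches its Ksp.
PbBr₂(s) ⇌ Pb²⁺(aq) + 2 Br⁻(aq)
Ksp = [Pb²⁺][Br⁻]^2 = [Pb²⁺](0.258)^2
[Pb²⁺] = 5.49×10⁻⁶ / (0.258)^2 = 8.25×10⁻⁵
[Pb²⁺] = 8.25×10⁻⁵ M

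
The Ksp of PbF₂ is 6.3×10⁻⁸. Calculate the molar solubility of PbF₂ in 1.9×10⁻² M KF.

1.7×10⁻⁴ M

PbF₂(s) ⇌ Pb²⁺(aq) + 2 F⁻(aq)
The solution already contains F⁻ at 1.9×10⁻² M. Let s be the molar solubility of PbF₂.
[F⁻] ≈ 1.9×10⁻² M (common ion dominates); [Pb²⁺] = s.
Ksp = [Pb²⁺][F⁻]^2 = s(1.9×10⁻²)^2
s = 6.3×10⁻⁸ / (1.9×10⁻²)^2 = 1.7×10⁻⁴
s = 1.7×10⁻⁴ M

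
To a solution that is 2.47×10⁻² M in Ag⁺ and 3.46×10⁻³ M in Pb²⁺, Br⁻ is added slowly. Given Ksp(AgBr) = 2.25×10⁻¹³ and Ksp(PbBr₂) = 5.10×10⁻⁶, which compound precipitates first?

AgBr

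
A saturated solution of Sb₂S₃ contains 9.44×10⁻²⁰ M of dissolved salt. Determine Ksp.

Sb₂S₃(s) ⇌ 2 Sb³⁺(aq) + 3 S²⁻(aq)
Let s be the molar solubility. Then [Sb³⁺] = 2s and [S²⁻] = 3s.
Ksp = [Sb³⁺]^2[S²⁻]^3 = (2s)^2 · (3s)^3 = 108s^5
Ksp = 108 × (9.44×10⁻²⁰)^5 = 8.10×10⁻⁹⁴

Ksp = 8.10×10⁻⁹⁴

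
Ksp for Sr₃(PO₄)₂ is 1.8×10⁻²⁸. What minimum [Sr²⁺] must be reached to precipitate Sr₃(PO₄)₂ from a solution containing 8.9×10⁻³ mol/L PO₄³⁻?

Precipitation of each salt begins when its ion product equals Ksp.
Sr₃(PO₄)₂(s) ⇌ 3 Sr²⁺(aq) + 2 PO₄³⁻(aq)
Ksp = [Sr²⁺]^3[PO₄³⁻]^2 = [Sr²⁺]^3(8.9×10⁻³)^2
[Sr²⁺]^3 = 1.8×10⁻²⁸ / (8.9×10⁻³)^2 = 2.3×10⁻²⁴
[Sr²⁺] = 1.3×10⁻⁸ mol/L

1.3×10⁻⁸ M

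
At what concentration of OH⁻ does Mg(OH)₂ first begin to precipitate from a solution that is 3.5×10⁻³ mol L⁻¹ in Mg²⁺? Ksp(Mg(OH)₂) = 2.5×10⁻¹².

Precipitation of each salt begins when its ion product equals Ksp.
Mg(OH)₂(s) ⇌ Mg²⁺(aq) + 2 OH⁻(aq)
Ksp = [Mg²⁺][OH⁻]^2 = [OH⁻]^2(3.5×10⁻³)
[OH⁻]^2 = 2.5×10⁻¹² / (3.5×10⁻³) = 7.1×10⁻¹⁰
[OH⁻] = 2.7×10⁻⁵ mol L⁻¹

2.7×10⁻⁵ M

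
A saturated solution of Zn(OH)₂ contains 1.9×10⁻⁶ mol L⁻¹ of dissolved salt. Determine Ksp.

Zn(OH)₂(s) ⇌ Zn²⁺(aq) + 2 OH⁻(aq)
If s mol/L of Zn(OH)₂ dissolves, [Zn²⁺] = s and [OH⁻] = 2s.
Ksp = [Zn²⁺][OH⁻]^2 = s · (2s)^2 = 4s^3
Ksp = 4 × (1.9×10⁻⁶)^3 = 2.7×10⁻¹⁷

Ksp = 2.7×10⁻¹⁷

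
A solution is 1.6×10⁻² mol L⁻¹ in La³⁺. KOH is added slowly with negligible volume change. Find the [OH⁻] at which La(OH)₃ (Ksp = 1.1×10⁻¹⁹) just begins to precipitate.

Precipitation of each salt begins when its ion product equals Ksp.
La(OH)₃(s) ⇌ La³⁺(aq) + 3 OH⁻(aq)
Ksp = [La³⁺][OH⁻]^3 = [OH⁻]^3(1.6×10⁻²)
[OH⁻]^3 = 1.1×10⁻¹⁹ / (1.6×10⁻²) = 6.9×10⁻¹⁸
[OH⁻] = 1.9×10⁻⁶ mol L⁻¹

1.9×10⁻⁶ M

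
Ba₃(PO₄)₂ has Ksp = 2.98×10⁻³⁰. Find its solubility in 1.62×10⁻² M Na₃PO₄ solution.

7.49×10⁻¹⁰ M

Ba₃(PO₄)₂(s) ⇌ 3 Ba²⁺(aq) + 2 PO₄³⁻(aq)
Let s be the solubility of Ba₃(PO₄)₂ here. The common ion gives [PO₄³⁻] ≈ 1.62×10⁻² M, and [Ba²⁺] = 3s.
Ksp = [Ba²⁺]^3[PO₄³⁻]^2 = (3s)^3(1.62×10⁻²)^2
(3s)^3 = 2.98×10⁻³⁰ / (1.62×10⁻²)^2 = 1.14×10⁻²⁶
s = 7.49×10⁻¹⁰ M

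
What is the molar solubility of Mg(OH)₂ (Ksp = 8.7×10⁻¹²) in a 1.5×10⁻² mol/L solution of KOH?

3.9×10⁻⁸ M

Mg(OH)₂(s) ⇌ Mg²⁺(aq) + 2 OH⁻(aq)
With OH⁻ already at 1.5×10⁻² mol/L and s small, take [OH⁻] ≈ 1.5×10⁻² mol/L and [Mg²⁺] = s.
Ksp = [Mg²⁺][OH⁻]^2 = s(1.5×10⁻²)^2
s = 8.7×10⁻¹² / (1.5×10⁻²)^2 = 3.9×10⁻⁸
s = 3.9×10⁻⁸ mol/L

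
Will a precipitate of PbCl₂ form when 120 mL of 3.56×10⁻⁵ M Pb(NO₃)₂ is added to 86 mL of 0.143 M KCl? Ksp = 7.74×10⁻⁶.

No

The combined volume is 206 mL.
[Pb²⁺] = (3.56×10⁻⁵)(120)/206 = 2.07×10⁻⁵ M
[Cl⁻] = (0.143)(86)/206 = 5.97×10⁻² M
Q = [Pb²⁺][Cl⁻]^2 = 7.39×10⁻⁸
Q < Ksp (7.39×10⁻⁸ vs 7.74×10⁻⁶); the solution remains unsaturated and no precipitate forms.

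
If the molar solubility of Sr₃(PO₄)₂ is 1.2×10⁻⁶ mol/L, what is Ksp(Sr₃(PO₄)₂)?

Ksp = 2.7×10⁻²⁸

Sr₃(PO₄)₂(s) ⇌ 3 Sr²⁺(aq) + 2 PO₄³⁻(aq)
Let s be the molar solubility. Then [Sr²⁺] = 3s and [PO₄³⁻] = 2s.
Ksp = [Sr²⁺]^3[PO₄³⁻]^2 = (3s)^3 · (2s)^2 = 108s^5
Ksp = 108 × (1.2×10⁻⁶)^5 = 2.7×10⁻²⁸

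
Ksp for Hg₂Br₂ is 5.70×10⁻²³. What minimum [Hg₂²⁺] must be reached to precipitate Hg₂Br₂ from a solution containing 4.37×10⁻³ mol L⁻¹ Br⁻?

2.98×10⁻¹⁸ M

Precipitation of each salt begins when its ion product equals Ksp.
Hg₂Br₂(s) ⇌ Hg₂²⁺(aq) + 2 Br⁻(aq)
Ksp = [Hg₂²⁺][Br⁻]^2 = [Hg₂²⁺](4.37×10⁻³)^2
[Hg₂²⁺] = 5.70×10⁻²³ / (4.37×10⁻³)^2 = 2.98×10⁻¹⁸
[Hg₂²⁺] = 2.98×10⁻¹⁸ mol L⁻¹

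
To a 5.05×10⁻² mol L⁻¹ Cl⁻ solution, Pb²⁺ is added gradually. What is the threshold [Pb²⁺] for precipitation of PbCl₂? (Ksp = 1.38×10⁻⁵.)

Precipitation of each salt begins when its ion product equals Ksp.
PbCl₂(s) ⇌ Pb²⁺(aq) + 2 Cl⁻(aq)
Ksp = [Pb²⁺][Cl⁻]^2 = [Pb²⁺](5.05×10⁻²)^2
[Pb²⁺] = 1.38×10⁻⁵ / (5.05×10⁻²)^2 = 5.41×10⁻³
[Pb²⁺] = 5.41×10⁻³ mol L⁻¹

5.41×10⁻³ M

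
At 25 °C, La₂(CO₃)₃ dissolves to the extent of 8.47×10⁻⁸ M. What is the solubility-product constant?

Ksp = 4.71×10⁻³⁴

La₂(CO₃)₃(s) ⇌ 2 La³⁺(aq) + 3 CO₃²⁻(aq)
With molar solubility s: [La³⁺] = 2s, [CO₃²⁻] = 3s.
Ksp = [La³⁺]^2[CO₃²⁻]^3 = (2s)^2 · (3s)^3 = 108s^5
Ksp = 108 × (8.47×10⁻⁸)^5 = 4.71×10⁻³⁴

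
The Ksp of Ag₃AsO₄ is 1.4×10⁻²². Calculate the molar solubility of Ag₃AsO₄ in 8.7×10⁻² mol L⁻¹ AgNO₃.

2.1×10⁻¹⁹ M

Ag₃AsO₄(s) ⇌ 3 Ag⁺(aq) + AsO₄³⁻(aq)
With Ag⁺ already at 8.7×10⁻² mol L⁻¹ and s small, take [Ag⁺] ≈ 8.7×10⁻² mol L⁻¹ and [AsO₄³⁻] = s.
Ksp = [Ag⁺]^3[AsO₄³⁻] = (8.7×10⁻²)^3s
s = 1.4×10⁻²² / (8.7×10⁻²)^3 = 2.1×10⁻¹⁹
s = 2.1×10⁻¹⁹ mol L⁻¹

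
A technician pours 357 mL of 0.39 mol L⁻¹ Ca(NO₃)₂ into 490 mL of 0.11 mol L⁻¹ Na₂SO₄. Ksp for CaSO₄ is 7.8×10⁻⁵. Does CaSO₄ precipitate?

Yes

Total volume after mixing = 357 + 490 = 847 mL.
[Ca²⁺] = (0.39)(357)/847 = 0.16 mol L⁻¹
[SO₄²⁻] = (0.11)(490)/847 = 6.4×10⁻² mol L⁻¹
Q = [Ca²⁺][SO₄²⁻] = 1.0×10⁻²
Q = 1.0×10⁻² > Ksp = 7.8×10⁻⁵, so the solution is supersaturated and CaSO₄ precipitates.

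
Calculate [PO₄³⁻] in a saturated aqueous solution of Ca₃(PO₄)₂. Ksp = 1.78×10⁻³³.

2.21×10⁻⁷ M

Ca₃(PO₄)₂(s) ⇌ 3 Ca²⁺(aq) + 2 PO₄³⁻(aq)
Let s be the molar solubility. Then [Ca²⁺] = 3s and [PO₄³⁻] = 2s.
Ksp = [Ca²⁺]^3[PO₄³⁻]^2 = (3s)^3 · (2s)^2 = 108s^5 = 1.78×10⁻³³
s = 1.11×10⁻⁷ M
[PO₄³⁻] = 2s = 2.21×10⁻⁷ M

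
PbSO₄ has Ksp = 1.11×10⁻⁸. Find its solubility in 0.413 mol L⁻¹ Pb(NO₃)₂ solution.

2.69×10⁻⁸ M

PbSO₄(s) ⇌ Pb²⁺(aq) + SO₄²⁻(aq)
Let s be the solubility of PbSO₄ here. The common ion gives [Pb²⁺] ≈ 0.413 mol L⁻¹, and [SO₄²⁻] = s.
Ksp = [Pb²⁺][SO₄²⁻] = (0.413)s
s = 1.11×10⁻⁸ / (0.413) = 2.69×10⁻⁸
s = 2.69×10⁻⁸ mol L⁻¹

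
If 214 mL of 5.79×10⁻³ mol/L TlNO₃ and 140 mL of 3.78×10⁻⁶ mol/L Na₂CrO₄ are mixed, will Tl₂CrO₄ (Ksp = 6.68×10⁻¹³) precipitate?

Yes

The combined volume is 354 mL.
[Tl⁺] = (5.79×10⁻³)(214)/354 = 3.50×10⁻³ mol/L
[CrO₄²⁻] = (3.78×10⁻⁶)(140)/354 = 1.49×10⁻⁶ mol/L
Q = [Tl⁺]^2[CrO₄²⁻] = 1.83×10⁻¹¹
Since Q (1.83×10⁻¹¹) exceeds Ksp (6.68×10⁻¹³), Tl₂CrO₄ will precipitate.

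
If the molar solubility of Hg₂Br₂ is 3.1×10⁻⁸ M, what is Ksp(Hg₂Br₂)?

Hg₂Br₂(s) ⇌ Hg₂²⁺(aq) + 2 Br⁻(aq)
With molar solubility s: [Hg₂²⁺] = s, [Br⁻] = 2s.
Ksp = [Hg₂²⁺][Br⁻]^2 = s · (2s)^2 = 4s^3
Ksp = 4 × (3.1×10⁻⁸)^3 = 1.2×10⁻²²

Ksp = 1.2×10⁻²²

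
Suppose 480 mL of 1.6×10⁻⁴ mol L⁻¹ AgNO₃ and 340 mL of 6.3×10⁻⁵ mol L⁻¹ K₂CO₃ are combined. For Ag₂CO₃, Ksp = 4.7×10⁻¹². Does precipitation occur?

Total volume after mixing = 480 + 340 = 820 mL.
[Ag⁺] = (1.6×10⁻⁴)(480)/820 = 9.4×10⁻⁵ mol L⁻¹
[CO₃²⁻] = (6.3×10⁻⁵)(340)/820 = 2.6×10⁻⁵ mol L⁻¹
Q = [Ag⁺]^2[CO₃²⁻] = 2.3×10⁻¹³
Q < Ksp (2.3×10⁻¹³ vs 4.7×10⁻¹²); the solution remains unsaturated and no precipitate forms.

No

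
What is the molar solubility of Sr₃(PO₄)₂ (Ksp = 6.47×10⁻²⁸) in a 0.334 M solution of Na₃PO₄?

5.99×10⁻¹⁰ M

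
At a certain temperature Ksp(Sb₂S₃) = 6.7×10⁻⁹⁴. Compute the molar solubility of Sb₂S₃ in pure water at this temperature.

9.1×10⁻²⁰ M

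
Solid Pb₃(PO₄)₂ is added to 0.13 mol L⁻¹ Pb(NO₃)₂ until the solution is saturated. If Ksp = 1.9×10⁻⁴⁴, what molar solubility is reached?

1.5×10⁻²¹ M

Pb₃(PO₄)₂(s) ⇌ 3 Pb²⁺(aq) + 2 PO₄³⁻(aq)
Pb²⁺ is already present at 0.13 mol L⁻¹. If s mol/L of Pb₃(PO₄)₂ dissolves, [PO₄³⁻] = 2s while [Pb²⁺] ≈ 0.13 mol L⁻¹.
Ksp = [Pb²⁺]^3[PO₄³⁻]^2 = (0.13)^3(2s)^2
(2s)^2 = 1.9×10⁻⁴⁴ / (0.13)^3 = 8.6×10⁻⁴²
s = 1.5×10⁻²¹ mol L⁻¹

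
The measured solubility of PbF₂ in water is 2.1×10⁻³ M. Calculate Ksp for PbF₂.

Ksp = 3.7×10⁻⁸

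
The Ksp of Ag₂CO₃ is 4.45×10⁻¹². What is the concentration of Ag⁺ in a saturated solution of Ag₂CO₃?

Ag₂CO₃(s) ⇌ 2 Ag⁺(aq) + CO₃²⁻(aq)
With molar solubility s: [Ag⁺] = 2s, [CO₃²⁻] = s.
Ksp = [Ag⁺]^2[CO₃²⁻] = (2s)^2 · s = 4s^3 = 4.45×10⁻¹²
s = 1.04×10⁻⁴ M
[Ag⁺] = 2s = 2.07×10⁻⁴ M

2.07×10⁻⁴ M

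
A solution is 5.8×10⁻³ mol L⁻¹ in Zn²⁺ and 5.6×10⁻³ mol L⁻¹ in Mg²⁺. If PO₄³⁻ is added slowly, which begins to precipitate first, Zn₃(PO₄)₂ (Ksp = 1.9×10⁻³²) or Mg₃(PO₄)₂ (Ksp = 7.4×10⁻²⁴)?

Zn₃(PO₄)₂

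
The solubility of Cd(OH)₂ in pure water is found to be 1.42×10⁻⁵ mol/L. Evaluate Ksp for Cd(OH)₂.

Ksp = 1.15×10⁻¹⁴

Cd(OH)₂(s) ⇌ Cd²⁺(aq) + 2 OH⁻(aq)
With molar solubility s: [Cd²⁺] = s, [OH⁻] = 2s.
Ksp = [Cd²⁺][OH⁻]^2 = s · (2s)^2 = 4s^3
Ksp = 4 × (1.42×10⁻⁵)^3 = 1.15×10⁻¹⁴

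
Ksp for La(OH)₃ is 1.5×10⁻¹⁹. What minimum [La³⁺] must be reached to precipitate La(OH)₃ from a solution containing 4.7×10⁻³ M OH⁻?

Precipitation of each salt begins when its ion product equals Ksp.
La(OH)₃(s) ⇌ La³⁺(aq) + 3 OH⁻(aq)
Ksp = [La³⁺][OH⁻]^3 = [La³⁺](4.7×10⁻³)^3
[La³⁺] = 1.5×10⁻¹⁹ / (4.7×10⁻³)^3 = 1.4×10⁻¹²
[La³⁺] = 1.4×10⁻¹² M

1.4×10⁻¹² M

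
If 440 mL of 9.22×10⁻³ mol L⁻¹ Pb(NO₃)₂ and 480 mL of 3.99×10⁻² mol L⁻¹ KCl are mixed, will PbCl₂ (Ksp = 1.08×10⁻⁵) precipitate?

No

Total volume after mixing = 440 + 480 = 920 mL.
[Pb²⁺] = (9.22×10⁻³)(440)/920 = 4.41×10⁻³ mol L⁻¹
[Cl⁻] = (3.99×10⁻²)(480)/920 = 2.08×10⁻² mol L⁻¹
Q = [Pb²⁺][Cl⁻]^2 = 1.91×10⁻⁶
Q = 1.91×10⁻⁶ < Ksp = 1.08×10⁻⁵, so the solution is unsaturated and no precipitate forms.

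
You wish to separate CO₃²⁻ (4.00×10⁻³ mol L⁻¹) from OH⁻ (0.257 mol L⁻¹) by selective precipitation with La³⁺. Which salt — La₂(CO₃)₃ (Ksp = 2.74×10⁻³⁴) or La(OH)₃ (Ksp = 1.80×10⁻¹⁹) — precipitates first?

Each salt precipitates once Q = Ksp for that salt.
For La₂(CO₃)₃: [La³⁺] = (Ksp/[CO₃²⁻]^3)^(1/2) = 6.54×10⁻¹⁴ mol L⁻¹
For La(OH)₃: [La³⁺] = (Ksp/[OH⁻]^3) = 1.06×10⁻¹⁷ mol L⁻¹
The smaller threshold [La³⁺] is reached first, so La(OH)₃ precipitates first.

La(OH)₃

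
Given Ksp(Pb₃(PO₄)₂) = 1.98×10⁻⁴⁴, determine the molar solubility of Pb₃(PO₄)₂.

Pb₃(PO₄)₂(s) ⇌ 3 Pb²⁺(aq) + 2 PO₄³⁻(aq)
If s mol/L of Pb₃(PO₄)₂ dissolves, [Pb²⁺] = 3s and [PO₄³⁻] = 2s.
Ksp = [Pb²⁺]^3[PO₄³⁻]^2 = (3s)^3 · (2s)^2 = 108s^5
108s^5 = 1.98×10⁻⁴⁴  ⇒  s^5 = 1.83×10⁻⁴⁶
Taking the 5th root, s = 7.12×10⁻¹⁰ mol L⁻¹.

7.12×10⁻¹⁰ M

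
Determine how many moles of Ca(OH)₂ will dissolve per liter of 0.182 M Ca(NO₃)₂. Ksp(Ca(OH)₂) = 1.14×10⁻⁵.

Ca(OH)₂(s) ⇌ Ca²⁺(aq) + 2 OH⁻(aq)
The solution already contains Ca²⁺ at 0.182 M. Let s be the molar solubility of Ca(OH)₂.
[Ca²⁺] ≈ 0.182 M (common ion dominates); [OH⁻] = 2s.
Ksp = [Ca²⁺][OH⁻]^2 = (0.182)(2s)^2
(2s)^2 = 1.14×10⁻⁵ / (0.182) = 6.26×10⁻⁵
s = 3.96×10⁻³ M

3.96×10⁻³ M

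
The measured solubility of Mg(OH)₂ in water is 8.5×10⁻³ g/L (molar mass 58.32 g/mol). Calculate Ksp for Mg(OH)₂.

Ksp = 1.2×10⁻¹¹

Convert to molarity: s = 8.5×10⁻³ / 58.32 = 1.457×10⁻⁴ mol/L
Mg(OH)₂(s) ⇌ Mg²⁺(aq) + 2 OH⁻(aq)
With molar solubility s: [Mg²⁺] = s, [OH⁻] = 2s.
Ksp = [Mg²⁺][OH⁻]^2 = s · (2s)^2 = 4s^3
Ksp = 4 × (1.457×10⁻⁴)^3 = 1.2×10⁻¹¹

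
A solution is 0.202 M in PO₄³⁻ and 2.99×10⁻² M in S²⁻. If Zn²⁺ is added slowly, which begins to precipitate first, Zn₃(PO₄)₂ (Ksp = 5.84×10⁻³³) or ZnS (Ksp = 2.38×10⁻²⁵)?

ZnS

The threshold for precipitation is Q = Ksp.
For Zn₃(PO₄)₂: [Zn²⁺] = (Ksp/[PO₄³⁻]^2)^(1/3) = 5.23×10⁻¹¹ M
For ZnS: [Zn²⁺] = (Ksp/[S²⁻]) = 7.96×10⁻²⁴ M
The smaller threshold [Zn²⁺] is reached first, so ZnS precipitates first.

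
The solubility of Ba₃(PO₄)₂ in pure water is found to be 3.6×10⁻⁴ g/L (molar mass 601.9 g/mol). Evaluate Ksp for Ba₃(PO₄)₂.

Molar solubility s = (3.6×10⁻⁴ g/L) / (601.9 g/mol) = 5.981×10⁻⁷ mol/L
Ba₃(PO₄)₂(s) ⇌ 3 Ba²⁺(aq) + 2 PO₄³⁻(aq)
With molar solubility s: [Ba²⁺] = 3s, [PO₄³⁻] = 2s.
Ksp = [Ba²⁺]^3[PO₄³⁻]^2 = (3s)^3 · (2s)^2 = 108s^5
Ksp = 108 × (5.981×10⁻⁷)^5 = 8.3×10⁻³⁰

Ksp = 8.3×10⁻³⁰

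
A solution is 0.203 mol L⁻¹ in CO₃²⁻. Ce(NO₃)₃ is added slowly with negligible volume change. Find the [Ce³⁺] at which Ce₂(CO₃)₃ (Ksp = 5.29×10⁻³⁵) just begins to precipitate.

7.95×10⁻¹⁷ M

Each salt precipitates once Q = Ksp for that salt.
Ce₂(CO₃)₃(s) ⇌ 2 Ce³⁺(aq) + 3 CO₃²⁻(aq)
Ksp = [Ce³⁺]^2[CO₃²⁻]^3 = [Ce³⁺]^2(0.203)^3
[Ce³⁺]^2 = 5.29×10⁻³⁵ / (0.203)^3 = 6.32×10⁻³³
[Ce³⁺] = 7.95×10⁻¹⁷ mol L⁻¹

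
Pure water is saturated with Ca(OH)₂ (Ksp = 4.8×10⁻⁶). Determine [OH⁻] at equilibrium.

2.1×10⁻² M

Ca(OH)₂(s) ⇌ Ca²⁺(aq) + 2 OH⁻(aq)
If s mol/L of Ca(OH)₂ dissolves, [Ca²⁺] = s and [OH⁻] = 2s.
Ksp = [Ca²⁺][OH⁻]^2 = s · (2s)^2 = 4s^3 = 4.8×10⁻⁶
s = 1.1×10⁻² mol L⁻¹
[OH⁻] = 2s = 2.1×10⁻² mol L⁻¹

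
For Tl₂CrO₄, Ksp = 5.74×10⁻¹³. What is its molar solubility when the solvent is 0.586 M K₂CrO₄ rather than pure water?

4.95×10⁻⁷ M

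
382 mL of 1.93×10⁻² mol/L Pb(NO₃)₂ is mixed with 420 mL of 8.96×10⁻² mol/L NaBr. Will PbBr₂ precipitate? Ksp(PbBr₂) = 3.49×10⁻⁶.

Total volume after mixing = 382 + 420 = 802 mL.
[Pb²⁺] = (1.93×10⁻²)(382)/802 = 9.19×10⁻³ mol/L
[Br⁻] = (8.96×10⁻²)(420)/802 = 4.69×10⁻² mol/L
Q = [Pb²⁺][Br⁻]^2 = 2.02×10⁻⁵
Since Q (2.02×10⁻⁵) exceeds Ksp (3.49×10⁻⁶), PbBr₂ will precipitate.

Yes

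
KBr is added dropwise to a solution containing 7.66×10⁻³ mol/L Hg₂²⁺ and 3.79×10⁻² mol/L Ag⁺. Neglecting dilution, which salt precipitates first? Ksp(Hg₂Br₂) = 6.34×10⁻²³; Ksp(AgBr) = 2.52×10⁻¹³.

AgBr

A salt starts to precipitate once the ion product Q reaches its Ksp.
For Hg₂Br₂: [Br⁻] = (Ksp/[Hg₂²⁺])^(1/2) = 9.10×10⁻¹¹ mol/L
For AgBr: [Br⁻] = (Ksp/[Ag⁺]) = 6.65×10⁻¹² mol/L
The smaller threshold [Br⁻] is reached first, so AgBr precipitates first.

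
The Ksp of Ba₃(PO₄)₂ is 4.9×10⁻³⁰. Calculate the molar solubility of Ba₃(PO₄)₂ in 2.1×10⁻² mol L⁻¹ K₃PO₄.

7.4×10⁻¹⁰ M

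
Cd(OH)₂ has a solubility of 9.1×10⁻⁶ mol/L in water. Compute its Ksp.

Cd(OH)₂(s) ⇌ Cd²⁺(aq) + 2 OH⁻(aq)
Let s be the molar solubility. Then [Cd²⁺] = s and [OH⁻] = 2s.
Ksp = [Cd²⁺][OH⁻]^2 = s · (2s)^2 = 4s^3
Ksp = 4 × (9.1×10⁻⁶)^3 = 3.0×10⁻¹⁵

Ksp = 3.0×10⁻¹⁵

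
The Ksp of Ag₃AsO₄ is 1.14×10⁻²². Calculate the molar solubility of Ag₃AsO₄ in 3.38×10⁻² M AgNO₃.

2.95×10⁻¹⁸ M

Ag₃AsO₄(s) ⇌ 3 Ag⁺(aq) + AsO₄³⁻(aq)
Ag⁺ is already present at 3.38×10⁻² M. If s mol/L of Ag₃AsO₄ dissolves, [AsO₄³⁻] = s while [Ag⁺] ≈ 3.38×10⁻² M.
Ksp = [Ag⁺]^3[AsO₄³⁻] = (3.38×10⁻²)^3s
s = 1.14×10⁻²² / (3.38×10⁻²)^3 = 2.95×10⁻¹⁸
s = 2.95×10⁻¹⁸ M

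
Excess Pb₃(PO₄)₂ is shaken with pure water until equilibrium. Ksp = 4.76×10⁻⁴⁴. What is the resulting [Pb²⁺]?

2.55×10⁻⁹ M

Pb₃(PO₄)₂(s) ⇌ 3 Pb²⁺(aq) + 2 PO₄³⁻(aq)
For each mole of Pb₃(PO₄)₂ that dissolves per liter, [Pb²⁺] = 3s and [PO₄³⁻] = 2s; let s denote this solubility.
Ksp = [Pb²⁺]^3[PO₄³⁻]^2 = (3s)^3 · (2s)^2 = 108s^5 = 4.76×10⁻⁴⁴
s = 8.49×10⁻¹⁰ M
[Pb²⁺] = 3s = 2.55×10⁻⁹ M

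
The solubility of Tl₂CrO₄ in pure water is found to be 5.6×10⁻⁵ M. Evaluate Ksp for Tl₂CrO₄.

Ksp = 7.0×10⁻¹³

Tl₂CrO₄(s) ⇌ 2 Tl⁺(aq) + CrO₄²⁻(aq)
For each mole of Tl₂CrO₄ that dissolves per liter, [Tl⁺] = 2s and [CrO₄²⁻] = s; let s denote this solubility.
Ksp = [Tl⁺]^2[CrO₄²⁻] = (2s)^2 · s = 4s^3
Ksp = 4 × (5.6×10⁻⁵)^3 = 7.0×10⁻¹³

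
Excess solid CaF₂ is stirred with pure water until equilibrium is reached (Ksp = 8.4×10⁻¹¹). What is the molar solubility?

CaF₂(s) ⇌ Ca²⁺(aq) + 2 F⁻(aq)
If s mol/L of CaF₂ dissolves, [Ca²⁺] = s and [F⁻] = 2s.
Ksp = [Ca²⁺][F⁻]^2 = s · (2s)^2 = 4s^3
4s^3 = 8.4×10⁻¹¹  ⇒  s^3 = 2.1×10⁻¹¹
s = 2.8×10⁻⁴ mol L⁻¹

2.8×10⁻⁴ M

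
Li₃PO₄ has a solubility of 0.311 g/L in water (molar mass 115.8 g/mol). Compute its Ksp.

s = (0.311 g L⁻¹)/(115.8 g mol⁻¹) = 2.6857×10⁻³ M
Li₃PO₄(s) ⇌ 3 Li⁺(aq) + PO₄³⁻(aq)
If s mol/L of Li₃PO₄ dissolves, [Li⁺] = 3s and [PO₄³⁻] = s.
Ksp = [Li⁺]^3[PO₄³⁻] = (3s)^3 · s = 27s^4
Ksp = 27 × (2.6857×10⁻³)^4 = 1.40×10⁻⁹

Ksp = 1.40×10⁻⁹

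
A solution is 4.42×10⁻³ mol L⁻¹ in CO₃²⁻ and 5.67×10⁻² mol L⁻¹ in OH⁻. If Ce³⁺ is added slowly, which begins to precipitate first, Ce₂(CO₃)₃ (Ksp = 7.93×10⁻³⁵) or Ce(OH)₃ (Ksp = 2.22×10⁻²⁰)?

The threshold for precipitation is Q = Ksp.
For Ce₂(CO₃)₃: [Ce³⁺] = (Ksp/[CO₃²⁻]^3)^(1/2) = 3.03×10⁻¹⁴ mol L⁻¹
For Ce(OH)₃: [Ce³⁺] = (Ksp/[OH⁻]^3) = 1.22×10⁻¹⁶ mol L⁻¹
Ce(OH)₃ requires the lower [Ce³⁺], so it precipitates first.

Ce(OH)₃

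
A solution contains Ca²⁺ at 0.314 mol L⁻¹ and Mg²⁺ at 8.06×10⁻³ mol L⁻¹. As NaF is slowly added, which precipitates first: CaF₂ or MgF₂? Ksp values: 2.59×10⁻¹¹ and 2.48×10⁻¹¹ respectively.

Precipitation of each salt begins when its ion product equals Ksp.
For CaF₂: [F⁻] = (Ksp/[Ca²⁺])^(1/2) = 9.08×10⁻⁶ mol L⁻¹
For MgF₂: [F⁻] = (Ksp/[Mg²⁺])^(1/2) = 5.55×10⁻⁵ mol L⁻¹
Since CaF₂ needs less F⁻ to reach saturation, it precipitates first.

CaF₂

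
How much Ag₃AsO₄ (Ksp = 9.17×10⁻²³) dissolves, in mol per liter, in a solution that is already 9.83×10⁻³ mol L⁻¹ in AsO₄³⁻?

7.02×10⁻⁸ M

Ag₃AsO₄(s) ⇌ 3 Ag⁺(aq) + AsO₄³⁻(aq)
Let s be the solubility of Ag₃AsO₄ here. The common ion gives [AsO₄³⁻] ≈ 9.83×10⁻³ mol L⁻¹, and [Ag⁺] = 3s.
Ksp = [Ag⁺]^3[AsO₄³⁻] = (3s)^3(9.83×10⁻³)
(3s)^3 = 9.17×10⁻²³ / (9.83×10⁻³) = 9.33×10⁻²¹
s = 7.02×10⁻⁸ mol L⁻¹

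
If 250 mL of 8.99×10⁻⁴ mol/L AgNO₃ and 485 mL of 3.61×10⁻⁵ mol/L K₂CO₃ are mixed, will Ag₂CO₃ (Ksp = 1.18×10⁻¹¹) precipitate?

No

After mixing, V = 250 mL + 485 mL = 735 mL.
[Ag⁺] = (8.99×10⁻⁴)(250)/735 = 3.06×10⁻⁴ mol/L
[CO₃²⁻] = (3.61×10⁻⁵)(485)/735 = 2.38×10⁻⁵ mol/L
Q = [Ag⁺]^2[CO₃²⁻] = 2.23×10⁻¹²
Since Q (2.23×10⁻¹²) is less than Ksp (1.18×10⁻¹¹), no Ag₂CO₃ precipitates.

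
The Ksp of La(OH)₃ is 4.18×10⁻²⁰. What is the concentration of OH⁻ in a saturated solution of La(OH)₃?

1.88×10⁻⁵ M

La(OH)₃(s) ⇌ La³⁺(aq) + 3 OH⁻(aq)
Let s be the molar solubility. Then [La³⁺] = s and [OH⁻] = 3s.
Ksp = [La³⁺][OH⁻]^3 = s · (3s)^3 = 27s^4 = 4.18×10⁻²⁰
s = 6.27×10⁻⁶ mol L⁻¹
[OH⁻] = 3s = 1.88×10⁻⁵ mol L⁻¹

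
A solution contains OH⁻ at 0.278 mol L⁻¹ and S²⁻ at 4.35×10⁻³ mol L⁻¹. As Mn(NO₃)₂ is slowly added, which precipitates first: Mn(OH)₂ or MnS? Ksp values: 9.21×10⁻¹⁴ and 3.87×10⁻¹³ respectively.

A salt starts to precipitate once the ion product Q reaches its Ksp.
For Mn(OH)₂: [Mn²⁺] = (Ksp/[OH⁻]^2) = 1.19×10⁻¹² mol L⁻¹
For MnS: [Mn²⁺] = (Ksp/[S²⁻]) = 8.90×10⁻¹¹ mol L⁻¹
Mn(OH)₂ requires the lower [Mn²⁺], so it precipitates first.

Mn(OH)₂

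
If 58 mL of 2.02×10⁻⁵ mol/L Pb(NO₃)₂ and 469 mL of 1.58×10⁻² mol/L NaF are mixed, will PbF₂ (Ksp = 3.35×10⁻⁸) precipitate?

After mixing, V = 58 mL + 469 mL = 527 mL.
[Pb²⁺] = (2.02×10⁻⁵)(58)/527 = 2.22×10⁻⁶ mol/L
[F⁻] = (1.58×10⁻²)(469)/527 = 1.41×10⁻² mol/L
Q = [Pb²⁺][F⁻]^2 = 4.40×10⁻¹⁰
Since Q (4.40×10⁻¹⁰) is less than Ksp (3.35×10⁻⁸), no PbF₂ precipitates.

No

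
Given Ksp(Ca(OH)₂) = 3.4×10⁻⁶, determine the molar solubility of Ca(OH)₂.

Ca(OH)₂(s) ⇌ Ca²⁺(aq) + 2 OH⁻(aq)
With molar solubility s: [Ca²⁺] = s, [OH⁻] = 2s.
Ksp = [Ca²⁺][OH⁻]^2 = s · (2s)^2 = 4s^3
4s^3 = 3.4×10⁻⁶  ⇒  s^3 = 8.5×10⁻⁷
s = 9.5×10⁻³ mol L⁻¹

9.5×10⁻³ M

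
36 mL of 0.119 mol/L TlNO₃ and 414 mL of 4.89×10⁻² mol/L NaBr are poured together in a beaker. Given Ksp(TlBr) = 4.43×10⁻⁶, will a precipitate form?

Yes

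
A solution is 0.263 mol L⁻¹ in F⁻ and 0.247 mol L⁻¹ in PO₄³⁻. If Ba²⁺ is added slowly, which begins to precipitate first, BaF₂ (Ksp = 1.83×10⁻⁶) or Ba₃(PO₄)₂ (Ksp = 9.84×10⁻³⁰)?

Ba₃(PO₄)₂

Precipitation of each salt begins when its ion product equals Ksp.
For BaF₂: [Ba²⁺] = (Ksp/[F⁻]^2) = 2.65×10⁻⁵ mol L⁻¹
For Ba₃(PO₄)₂: [Ba²⁺] = (Ksp/[PO₄³⁻]^2)^(1/3) = 5.44×10⁻¹⁰ mol L⁻¹
Since Ba₃(PO₄)₂ needs less Ba²⁺ to reach saturation, it precipitates first.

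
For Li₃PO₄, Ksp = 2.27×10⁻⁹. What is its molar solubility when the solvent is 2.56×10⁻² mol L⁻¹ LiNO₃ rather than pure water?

Li₃PO₄(s) ⇌ 3 Li⁺(aq) + PO₄³⁻(aq)
The solution already contains Li⁺ at 2.56×10⁻² mol L⁻¹. Let s be the molar solubility of Li₃PO₄.
[Li⁺] ≈ 2.56×10⁻² mol L⁻¹ (common ion dominates); [PO₄³⁻] = s.
Ksp = [Li⁺]^3[PO₄³⁻] = (2.56×10⁻²)^3s
s = 2.27×10⁻⁹ / (2.56×10⁻²)^3 = 1.35×10⁻⁴
s = 1.35×10⁻⁴ mol L⁻¹

1.35×10⁻⁴ M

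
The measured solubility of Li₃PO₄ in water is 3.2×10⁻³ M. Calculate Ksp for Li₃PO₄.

Li₃PO₄(s) ⇌ 3 Li⁺(aq) + PO₄³⁻(aq)
With molar solubility s: [Li⁺] = 3s, [PO₄³⁻] = s.
Ksp = [Li⁺]^3[PO₄³⁻] = (3s)^3 · s = 27s^4
Ksp = 27 × (3.2×10⁻³)^4 = 2.8×10⁻⁹

Ksp = 2.8×10⁻⁹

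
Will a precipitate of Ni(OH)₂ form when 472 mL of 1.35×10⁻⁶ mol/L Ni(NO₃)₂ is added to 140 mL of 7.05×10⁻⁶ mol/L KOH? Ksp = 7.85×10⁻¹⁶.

No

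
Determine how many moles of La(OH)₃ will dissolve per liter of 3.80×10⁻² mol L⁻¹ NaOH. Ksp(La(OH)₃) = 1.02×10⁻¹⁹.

La(OH)₃(s) ⇌ La³⁺(aq) + 3 OH⁻(aq)
With OH⁻ already at 3.80×10⁻² mol L⁻¹ and s small, take [OH⁻] ≈ 3.80×10⁻² mol L⁻¹ and [La³⁺] = s.
Ksp = [La³⁺][OH⁻]^3 = s(3.80×10⁻²)^3
s = 1.02×10⁻¹⁹ / (3.80×10⁻²)^3 = 1.86×10⁻¹⁵
s = 1.86×10⁻¹⁵ mol L⁻¹

1.86×10⁻¹⁵ M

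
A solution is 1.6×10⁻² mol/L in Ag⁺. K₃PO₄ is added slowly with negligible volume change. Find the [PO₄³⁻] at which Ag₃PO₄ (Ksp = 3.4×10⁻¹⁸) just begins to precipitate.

Precipitation of each salt begins when its ion product equals Ksp.
Ag₃PO₄(s) ⇌ 3 Ag⁺(aq) + PO₄³⁻(aq)
Ksp = [Ag⁺]^3[PO₄³⁻] = [PO₄³⁻](1.6×10⁻²)^3
[PO₄³⁻] = 3.4×10⁻¹⁸ / (1.6×10⁻²)^3 = 8.3×10⁻¹³
[PO₄³⁻] = 8.3×10⁻¹³ mol/L

8.3×10⁻¹³ M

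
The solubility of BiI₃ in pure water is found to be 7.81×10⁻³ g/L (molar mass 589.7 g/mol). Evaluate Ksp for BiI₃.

Ksp = 8.31×10⁻¹⁹

Molar solubility s = (7.81×10⁻³ g/L) / (589.7 g/mol) = 1.3244×10⁻⁵ mol/L
BiI₃(s) ⇌ Bi³⁺(aq) + 3 I⁻(aq)
If s mol/L of BiI₃ dissolves, [Bi³⁺] = s and [I⁻] = 3s.
Ksp = [Bi³⁺][I⁻]^3 = s · (3s)^3 = 27s^4
Ksp = 27 × (1.3244×10⁻⁵)^4 = 8.31×10⁻¹⁹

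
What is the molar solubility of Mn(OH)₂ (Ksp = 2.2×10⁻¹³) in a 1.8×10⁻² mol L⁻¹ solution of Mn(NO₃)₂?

Mn(OH)₂(s) ⇌ Mn²⁺(aq) + 2 OH⁻(aq)
The solution already contains Mn²⁺ at 1.8×10⁻² mol L⁻¹. Let s be the molar solubility of Mn(OH)₂.
[Mn²⁺] ≈ 1.8×10⁻² mol L⁻¹ (common ion dominates); [OH⁻] = 2s.
Ksp = [Mn²⁺][OH⁻]^2 = (1.8×10⁻²)(2s)^2
(2s)^2 = 2.2×10⁻¹³ / (1.8×10⁻²) = 1.2×10⁻¹¹
s = 1.7×10⁻⁶ mol L⁻¹

1.7×10⁻⁶ M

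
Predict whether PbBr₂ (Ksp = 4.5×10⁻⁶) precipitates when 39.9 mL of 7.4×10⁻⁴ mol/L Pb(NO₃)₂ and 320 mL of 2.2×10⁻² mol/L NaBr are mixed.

No

The combined volume is 359.9 mL.
[Pb²⁺] = (7.4×10⁻⁴)(39.9)/359.9 = 8.2×10⁻⁵ mol/L
[Br⁻] = (2.2×10⁻²)(320)/359.9 = 2.0×10⁻² mol/L
Q = [Pb²⁺][Br⁻]^2 = 3.1×10⁻⁸
Q = 3.1×10⁻⁸ < Ksp = 4.5×10⁻⁶, so the solution is unsaturated and no precipitate forms.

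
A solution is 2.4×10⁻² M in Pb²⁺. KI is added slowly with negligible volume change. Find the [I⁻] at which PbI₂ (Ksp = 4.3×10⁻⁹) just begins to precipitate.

4.2×10⁻⁴ M

Precipitation of each salt begins when its ion product equals Ksp.
PbI₂(s) ⇌ Pb²⁺(aq) + 2 I⁻(aq)
Ksp = [Pb²⁺][I⁻]^2 = [I⁻]^2(2.4×10⁻²)
[I⁻]^2 = 4.3×10⁻⁹ / (2.4×10⁻²) = 1.8×10⁻⁷
[I⁻] = 4.2×10⁻⁴ M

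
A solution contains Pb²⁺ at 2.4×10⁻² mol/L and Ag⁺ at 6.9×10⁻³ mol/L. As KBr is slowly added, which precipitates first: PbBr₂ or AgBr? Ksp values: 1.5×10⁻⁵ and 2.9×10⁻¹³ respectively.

Precipitation of each salt begins when its ion product equals Ksp.
For PbBr₂: [Br⁻] = (Ksp/[Pb²⁺])^(1/2) = 2.5×10⁻² mol/L
For AgBr: [Br⁻] = (Ksp/[Ag⁺]) = 4.2×10⁻¹¹ mol/L
AgBr requires the lower [Br⁻], so it precipitates first.

AgBr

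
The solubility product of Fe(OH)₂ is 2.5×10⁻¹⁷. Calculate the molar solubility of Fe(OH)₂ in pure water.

1.8×10⁻⁶ M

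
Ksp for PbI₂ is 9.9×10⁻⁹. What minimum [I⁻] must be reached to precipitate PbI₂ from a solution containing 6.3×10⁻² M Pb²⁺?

4.0×10⁻⁴ M

The threshold for precipitation is Q = Ksp.
PbI₂(s) ⇌ Pb²⁺(aq) + 2 I⁻(aq)
Ksp = [Pb²⁺][I⁻]^2 = [I⁻]^2(6.3×10⁻²)
[I⁻]^2 = 9.9×10⁻⁹ / (6.3×10⁻²) = 1.6×10⁻⁷
[I⁻] = 4.0×10⁻⁴ M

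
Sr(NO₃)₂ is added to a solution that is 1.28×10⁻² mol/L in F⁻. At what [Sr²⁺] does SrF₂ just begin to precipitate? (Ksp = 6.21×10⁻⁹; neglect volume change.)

The threshold for precipitation is Q = Ksp.
SrF₂(s) ⇌ Sr²⁺(aq) + 2 F⁻(aq)
Ksp = [Sr²⁺][F⁻]^2 = [Sr²⁺](1.28×10⁻²)^2
[Sr²⁺] = 6.21×10⁻⁹ / (1.28×10⁻²)^2 = 3.79×10⁻⁵
[Sr²⁺] = 3.79×10⁻⁵ mol/L

3.79×10⁻⁵ M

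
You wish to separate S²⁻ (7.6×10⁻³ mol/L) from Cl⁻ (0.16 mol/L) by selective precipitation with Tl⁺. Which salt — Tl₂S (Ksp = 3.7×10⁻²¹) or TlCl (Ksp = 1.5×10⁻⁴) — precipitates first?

Precipitation begins when Q = Ksp.
For Tl₂S: [Tl⁺] = (Ksp/[S²⁻])^(1/2) = 7.0×10⁻¹⁰ mol/L
For TlCl: [Tl⁺] = (Ksp/[Cl⁻]) = 9.4×10⁻⁴ mol/L
The smaller threshold [Tl⁺] is reached first, so Tl₂S precipitates first.

Tl₂S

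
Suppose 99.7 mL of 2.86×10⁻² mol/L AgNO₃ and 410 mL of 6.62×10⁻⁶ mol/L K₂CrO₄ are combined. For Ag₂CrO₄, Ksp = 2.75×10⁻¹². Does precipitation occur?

Yes

Total volume after mixing = 99.7 + 410 = 509.7 mL.
[Ag⁺] = (2.86×10⁻²)(99.7)/509.7 = 5.59×10⁻³ mol/L
[CrO₄²⁻] = (6.62×10⁻⁶)(410)/509.7 = 5.33×10⁻⁶ mol/L
Q = [Ag⁺]^2[CrO₄²⁻] = 1.67×10⁻¹⁰
Q = 1.67×10⁻¹⁰ > Ksp = 2.75×10⁻¹², so the solution is supersaturated and Ag₂CrO₄ precipitates.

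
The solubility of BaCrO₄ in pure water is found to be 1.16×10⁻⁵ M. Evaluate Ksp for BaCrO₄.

Ksp = 1.35×10⁻¹⁰

BaCrO₄(s) ⇌ Ba²⁺(aq) + CrO₄²⁻(aq)
Let s be the molar solubility. Then [Ba²⁺] = s and [CrO₄²⁻] = s.
Ksp = [Ba²⁺][CrO₄²⁻] = s · s = s^2
Ksp = (1.16×10⁻⁵)^2 = 1.35×10⁻¹⁰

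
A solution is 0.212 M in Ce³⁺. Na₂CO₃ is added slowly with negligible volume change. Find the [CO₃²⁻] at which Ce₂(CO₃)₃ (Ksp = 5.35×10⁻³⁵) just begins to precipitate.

Precipitation of each salt begins when its ion product equals Ksp.
Ce₂(CO₃)₃(s) ⇌ 2 Ce³⁺(aq) + 3 CO₃²⁻(aq)
Ksp = [Ce³⁺]^2[CO₃²⁻]^3 = [CO₃²⁻]^3(0.212)^2
[CO₃²⁻]^3 = 5.35×10⁻³⁵ / (0.212)^2 = 1.19×10⁻³³
[CO₃²⁻] = 1.06×10⁻¹¹ M

1.06×10⁻¹¹ M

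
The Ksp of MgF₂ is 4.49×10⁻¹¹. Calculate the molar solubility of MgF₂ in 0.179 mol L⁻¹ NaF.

MgF₂(s) ⇌ Mg²⁺(aq) + 2 F⁻(aq)
Let s be the solubility of MgF₂ here. The common ion gives [F⁻] ≈ 0.179 mol L⁻¹, and [Mg²⁺] = s.
Ksp = [Mg²⁺][F⁻]^2 = s(0.179)^2
s = 4.49×10⁻¹¹ / (0.179)^2 = 1.40×10⁻⁹
s = 1.40×10⁻⁹ mol L⁻¹

1.40×10⁻⁹ M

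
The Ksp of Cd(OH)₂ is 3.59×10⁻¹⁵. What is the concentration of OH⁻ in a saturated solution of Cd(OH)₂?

Cd(OH)₂(s) ⇌ Cd²⁺(aq) + 2 OH⁻(aq)
Let s be the molar solubility. Then [Cd²⁺] = s and [OH⁻] = 2s.
Ksp = [Cd²⁺][OH⁻]^2 = s · (2s)^2 = 4s^3 = 3.59×10⁻¹⁵
s = 9.65×10⁻⁶ mol L⁻¹
[OH⁻] = 2s = 1.93×10⁻⁵ mol L⁻¹

1.93×10⁻⁵ M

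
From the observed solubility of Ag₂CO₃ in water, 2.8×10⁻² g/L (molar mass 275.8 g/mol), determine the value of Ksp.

Ksp = 4.2×10⁻¹²

Molar solubility s = (2.8×10⁻² g/L) / (275.8 g/mol) = 1.015×10⁻⁴ mol/L
Ag₂CO₃(s) ⇌ 2 Ag⁺(aq) + CO₃²⁻(aq)
For each mole of Ag₂CO₃ that dissolves per liter, [Ag⁺] = 2s and [CO₃²⁻] = s; let s denote this solubility.
Ksp = [Ag⁺]^2[CO₃²⁻] = (2s)^2 · s = 4s^3
Ksp = 4 × (1.015×10⁻⁴)^3 = 4.2×10⁻¹²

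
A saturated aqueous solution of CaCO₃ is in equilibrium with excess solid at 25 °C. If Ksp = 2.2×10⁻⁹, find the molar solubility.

CaCO₃(s) ⇌ Ca²⁺(aq) + CO₃²⁻(aq)
Let s be the molar solubility. Then [Ca²⁺] = s and [CO₃²⁻] = s.
Ksp = [Ca²⁺][CO₃²⁻] = s · s = s^2
s^2 = 2.2×10⁻⁹
Taking the 2nd root, s = 4.7×10⁻⁵ mol L⁻¹.

4.7×10⁻⁵ M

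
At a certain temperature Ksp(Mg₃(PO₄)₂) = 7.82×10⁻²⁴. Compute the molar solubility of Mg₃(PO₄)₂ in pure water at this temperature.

Mg₃(PO₄)₂(s) ⇌ 3 Mg²⁺(aq) + 2 PO₄³⁻(aq)
If s mol/L of Mg₃(PO₄)₂ dissolves, [Mg²⁺] = 3s and [PO₄³⁻] = 2s.
Ksp = [Mg²⁺]^3[PO₄³⁻]^2 = (3s)^3 · (2s)^2 = 108s^5
108s^5 = 7.82×10⁻²⁴  ⇒  s^5 = 7.24×10⁻²⁶
Taking the 5th root, s = 9.37×10⁻⁶ mol/L.

9.37×10⁻⁶ M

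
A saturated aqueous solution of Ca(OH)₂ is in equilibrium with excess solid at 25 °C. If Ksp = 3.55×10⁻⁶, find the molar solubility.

9.61×10⁻³ M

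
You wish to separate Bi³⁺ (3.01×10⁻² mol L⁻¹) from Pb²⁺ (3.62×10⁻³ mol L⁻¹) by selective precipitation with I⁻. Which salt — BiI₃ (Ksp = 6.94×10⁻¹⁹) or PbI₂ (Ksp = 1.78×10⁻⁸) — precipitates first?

A salt starts to precipitate once the ion product Q reaches its Ksp.
For BiI₃: [I⁻] = (Ksp/[Bi³⁺])^(1/3) = 2.85×10⁻⁶ mol L⁻¹
For PbI₂: [I⁻] = (Ksp/[Pb²⁺])^(1/2) = 2.22×10⁻³ mol L⁻¹
Since BiI₃ needs less I⁻ to reach saturation, it precipitates first.

BiI₃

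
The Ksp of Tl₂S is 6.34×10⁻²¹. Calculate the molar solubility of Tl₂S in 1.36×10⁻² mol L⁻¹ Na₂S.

3.41×10⁻¹⁰ M

Tl₂S(s) ⇌ 2 Tl⁺(aq) + S²⁻(aq)
The solution already contains S²⁻ at 1.36×10⁻² mol L⁻¹. Let s be the molar solubility of Tl₂S.
[S²⁻] ≈ 1.36×10⁻² mol L⁻¹ (common ion dominates); [Tl⁺] = 2s.
Ksp = [Tl⁺]^2[S²⁻] = (2s)^2(1.36×10⁻²)
(2s)^2 = 6.34×10⁻²¹ / (1.36×10⁻²) = 4.66×10⁻¹⁹
s = 3.41×10⁻¹⁰ mol L⁻¹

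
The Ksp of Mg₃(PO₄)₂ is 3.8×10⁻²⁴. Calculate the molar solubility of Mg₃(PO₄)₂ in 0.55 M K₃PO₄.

7.7×10⁻⁹ M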